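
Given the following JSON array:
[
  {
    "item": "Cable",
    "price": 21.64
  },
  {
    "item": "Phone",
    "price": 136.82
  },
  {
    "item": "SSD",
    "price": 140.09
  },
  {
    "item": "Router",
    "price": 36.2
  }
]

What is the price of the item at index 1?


Array index 1 -> Phone
price = 136.82

ANSWER: 136.82


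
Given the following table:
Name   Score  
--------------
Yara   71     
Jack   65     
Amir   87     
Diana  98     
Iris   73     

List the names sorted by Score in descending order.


Sorting by Score (descending):
  Diana: 98
  Amir: 87
  Iris: 73
  Yara: 71
  Jack: 65


ANSWER: Diana, Amir, Iris, Yara, Jack


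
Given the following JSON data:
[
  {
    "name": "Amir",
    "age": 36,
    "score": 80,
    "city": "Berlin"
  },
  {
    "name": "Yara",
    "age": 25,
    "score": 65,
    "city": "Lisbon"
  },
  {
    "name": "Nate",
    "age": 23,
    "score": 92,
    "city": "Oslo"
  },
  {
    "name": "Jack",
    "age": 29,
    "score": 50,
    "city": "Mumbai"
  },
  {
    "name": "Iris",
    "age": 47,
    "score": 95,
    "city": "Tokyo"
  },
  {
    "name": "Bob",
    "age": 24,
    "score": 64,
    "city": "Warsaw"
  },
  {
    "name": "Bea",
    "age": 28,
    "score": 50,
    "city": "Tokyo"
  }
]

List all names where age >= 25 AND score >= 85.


Checking both conditions:
  Amir (age=36, score=80) -> no
  Yara (age=25, score=65) -> no
  Nate (age=23, score=92) -> no
  Jack (age=29, score=50) -> no
  Iris (age=47, score=95) -> YES
  Bob (age=24, score=64) -> no
  Bea (age=28, score=50) -> no


ANSWER: Iris


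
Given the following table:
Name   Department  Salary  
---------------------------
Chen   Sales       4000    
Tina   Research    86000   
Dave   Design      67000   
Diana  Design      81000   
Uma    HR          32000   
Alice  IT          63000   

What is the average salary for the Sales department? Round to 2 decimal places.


Sales department members:
  Chen: 4000
Sum = 4000
Count = 1
Average = 4000 / 1 = 4000.00

ANSWER: 4000.00


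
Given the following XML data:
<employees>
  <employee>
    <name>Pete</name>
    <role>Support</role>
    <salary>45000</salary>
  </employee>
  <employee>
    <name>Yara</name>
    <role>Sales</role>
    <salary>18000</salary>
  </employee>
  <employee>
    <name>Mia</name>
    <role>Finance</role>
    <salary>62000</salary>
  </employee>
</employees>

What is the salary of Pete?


Searching for <employee> with <name>Pete</name>
Found at position 1
<salary>45000</salary>

ANSWER: 45000


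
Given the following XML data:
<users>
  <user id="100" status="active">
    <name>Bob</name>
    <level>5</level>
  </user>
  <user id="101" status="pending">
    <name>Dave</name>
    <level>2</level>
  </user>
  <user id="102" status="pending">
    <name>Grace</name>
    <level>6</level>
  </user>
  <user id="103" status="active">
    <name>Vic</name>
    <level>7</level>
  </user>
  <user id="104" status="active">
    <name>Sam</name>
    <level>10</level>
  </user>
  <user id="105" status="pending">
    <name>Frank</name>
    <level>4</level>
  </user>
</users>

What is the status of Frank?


Finding user with name = Frank
user id="105" status="pending"

ANSWER: pending


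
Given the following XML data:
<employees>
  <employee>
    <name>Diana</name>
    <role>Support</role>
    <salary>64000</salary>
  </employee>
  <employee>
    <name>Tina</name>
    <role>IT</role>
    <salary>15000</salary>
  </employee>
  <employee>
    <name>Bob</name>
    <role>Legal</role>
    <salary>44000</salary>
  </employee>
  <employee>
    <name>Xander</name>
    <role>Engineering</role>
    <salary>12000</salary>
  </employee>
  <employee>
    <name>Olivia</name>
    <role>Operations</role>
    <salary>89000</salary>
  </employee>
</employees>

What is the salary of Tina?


Searching for <employee> with <name>Tina</name>
Found at position 2
<salary>15000</salary>

ANSWER: 15000


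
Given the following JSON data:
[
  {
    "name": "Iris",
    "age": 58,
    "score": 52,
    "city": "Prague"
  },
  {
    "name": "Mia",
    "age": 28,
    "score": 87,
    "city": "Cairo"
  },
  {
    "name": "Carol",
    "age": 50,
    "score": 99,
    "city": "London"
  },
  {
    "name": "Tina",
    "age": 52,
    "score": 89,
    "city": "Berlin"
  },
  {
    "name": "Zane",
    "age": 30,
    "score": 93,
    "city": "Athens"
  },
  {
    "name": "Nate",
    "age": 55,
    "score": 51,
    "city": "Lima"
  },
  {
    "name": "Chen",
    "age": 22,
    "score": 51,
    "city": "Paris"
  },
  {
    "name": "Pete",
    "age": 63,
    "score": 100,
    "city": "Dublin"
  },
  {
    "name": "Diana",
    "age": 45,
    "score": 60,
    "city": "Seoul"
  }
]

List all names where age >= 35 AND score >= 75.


Checking both conditions:
  Iris (age=58, score=52) -> no
  Mia (age=28, score=87) -> no
  Carol (age=50, score=99) -> YES
  Tina (age=52, score=89) -> YES
  Zane (age=30, score=93) -> no
  Nate (age=55, score=51) -> no
  Chen (age=22, score=51) -> no
  Pete (age=63, score=100) -> YES
  Diana (age=45, score=60) -> no


ANSWER: Carol, Tina, Pete


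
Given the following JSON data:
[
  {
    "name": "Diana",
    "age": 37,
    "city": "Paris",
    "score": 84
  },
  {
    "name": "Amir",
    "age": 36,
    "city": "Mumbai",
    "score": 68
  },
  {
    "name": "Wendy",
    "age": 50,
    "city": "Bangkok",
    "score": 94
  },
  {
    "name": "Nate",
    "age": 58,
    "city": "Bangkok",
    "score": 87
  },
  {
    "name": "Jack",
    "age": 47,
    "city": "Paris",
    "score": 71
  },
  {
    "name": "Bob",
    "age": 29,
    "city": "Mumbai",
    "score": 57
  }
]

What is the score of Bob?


Looking up record where name = Bob
Record index: 5
Field 'score' = 57

ANSWER: 57


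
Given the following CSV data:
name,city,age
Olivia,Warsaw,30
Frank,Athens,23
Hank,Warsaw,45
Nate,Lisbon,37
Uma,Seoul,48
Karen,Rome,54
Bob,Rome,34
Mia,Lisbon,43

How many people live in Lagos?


Scanning city column for 'Lagos':
Total matches: 0

ANSWER: 0


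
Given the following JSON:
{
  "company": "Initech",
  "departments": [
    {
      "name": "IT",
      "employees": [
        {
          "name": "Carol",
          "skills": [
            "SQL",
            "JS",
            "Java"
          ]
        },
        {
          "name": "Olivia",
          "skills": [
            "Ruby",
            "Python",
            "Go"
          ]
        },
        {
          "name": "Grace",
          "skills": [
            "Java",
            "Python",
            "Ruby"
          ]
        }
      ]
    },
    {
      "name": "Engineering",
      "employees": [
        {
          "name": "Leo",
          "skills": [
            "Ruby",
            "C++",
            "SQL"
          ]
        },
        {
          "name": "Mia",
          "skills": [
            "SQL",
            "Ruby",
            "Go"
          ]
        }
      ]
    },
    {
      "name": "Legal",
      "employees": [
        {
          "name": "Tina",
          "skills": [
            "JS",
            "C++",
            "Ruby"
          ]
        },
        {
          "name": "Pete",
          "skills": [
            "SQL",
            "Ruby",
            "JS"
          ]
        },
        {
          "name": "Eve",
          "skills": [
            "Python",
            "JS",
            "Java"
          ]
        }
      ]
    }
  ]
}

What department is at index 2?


Path: departments[2].name
Value: Legal

ANSWER: Legal


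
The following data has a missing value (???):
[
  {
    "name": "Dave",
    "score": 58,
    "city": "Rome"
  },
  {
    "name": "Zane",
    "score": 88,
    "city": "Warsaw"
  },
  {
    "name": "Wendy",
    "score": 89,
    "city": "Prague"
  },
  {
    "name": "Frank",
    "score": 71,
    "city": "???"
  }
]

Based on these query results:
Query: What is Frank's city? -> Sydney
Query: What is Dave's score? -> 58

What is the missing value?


The missing value is Frank's city
From query: Frank's city = Sydney

ANSWER: Sydney


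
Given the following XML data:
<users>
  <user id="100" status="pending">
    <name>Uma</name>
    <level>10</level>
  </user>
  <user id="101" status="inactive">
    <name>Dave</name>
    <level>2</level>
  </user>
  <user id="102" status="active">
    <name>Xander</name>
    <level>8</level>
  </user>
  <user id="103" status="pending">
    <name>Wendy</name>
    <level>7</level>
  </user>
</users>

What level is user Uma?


Finding user: Uma
<level>10</level>

ANSWER: 10


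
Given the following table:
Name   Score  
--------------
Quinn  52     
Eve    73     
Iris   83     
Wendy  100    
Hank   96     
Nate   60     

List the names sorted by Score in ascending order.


Sorting by Score (ascending):
  Quinn: 52
  Nate: 60
  Eve: 73
  Iris: 83
  Hank: 96
  Wendy: 100


ANSWER: Quinn, Nate, Eve, Iris, Hank, Wendy


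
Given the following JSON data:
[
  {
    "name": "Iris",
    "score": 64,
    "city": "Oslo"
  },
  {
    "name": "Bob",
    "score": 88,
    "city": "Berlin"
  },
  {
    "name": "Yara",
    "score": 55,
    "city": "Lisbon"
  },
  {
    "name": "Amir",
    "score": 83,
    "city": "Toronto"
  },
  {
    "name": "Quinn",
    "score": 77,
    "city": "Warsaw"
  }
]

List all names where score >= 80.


Filtering records where score >= 80:
  Iris (score=64) -> no
  Bob (score=88) -> YES
  Yara (score=55) -> no
  Amir (score=83) -> YES
  Quinn (score=77) -> no


ANSWER: Bob, Amir


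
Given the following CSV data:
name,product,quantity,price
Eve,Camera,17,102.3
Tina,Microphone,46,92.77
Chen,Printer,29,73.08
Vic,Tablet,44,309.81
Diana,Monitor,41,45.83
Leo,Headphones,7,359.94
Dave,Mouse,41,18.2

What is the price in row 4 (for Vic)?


Row 4: Vic
Column 'price' = 309.81

ANSWER: 309.81


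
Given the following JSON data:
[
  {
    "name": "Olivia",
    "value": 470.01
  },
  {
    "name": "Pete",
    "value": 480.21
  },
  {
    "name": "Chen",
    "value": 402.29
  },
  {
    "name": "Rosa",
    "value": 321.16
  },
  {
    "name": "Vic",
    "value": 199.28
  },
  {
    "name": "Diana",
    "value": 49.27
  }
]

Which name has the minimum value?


Comparing values:
  Olivia: 470.01
  Pete: 480.21
  Chen: 402.29
  Rosa: 321.16
  Vic: 199.28
  Diana: 49.27
Minimum: Diana (49.27)

ANSWER: Diana


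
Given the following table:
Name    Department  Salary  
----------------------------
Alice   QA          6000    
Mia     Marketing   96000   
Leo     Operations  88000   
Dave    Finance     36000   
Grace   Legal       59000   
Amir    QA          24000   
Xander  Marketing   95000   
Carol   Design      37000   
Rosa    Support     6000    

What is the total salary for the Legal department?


Legal department members:
  Grace: 59000
Total = 59000 = 59000

ANSWER: 59000


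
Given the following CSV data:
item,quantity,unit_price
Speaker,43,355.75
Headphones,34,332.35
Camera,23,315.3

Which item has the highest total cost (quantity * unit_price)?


Computing row totals:
  Speaker: 15297.25
  Headphones: 11299.9
  Camera: 7251.9
Maximum: Speaker (15297.25)

ANSWER: Speaker


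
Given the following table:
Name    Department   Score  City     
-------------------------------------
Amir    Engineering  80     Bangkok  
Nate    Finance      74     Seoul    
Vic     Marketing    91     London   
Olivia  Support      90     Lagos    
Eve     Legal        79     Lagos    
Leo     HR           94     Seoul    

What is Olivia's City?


Row 4: Olivia
City = Lagos

ANSWER: Lagos


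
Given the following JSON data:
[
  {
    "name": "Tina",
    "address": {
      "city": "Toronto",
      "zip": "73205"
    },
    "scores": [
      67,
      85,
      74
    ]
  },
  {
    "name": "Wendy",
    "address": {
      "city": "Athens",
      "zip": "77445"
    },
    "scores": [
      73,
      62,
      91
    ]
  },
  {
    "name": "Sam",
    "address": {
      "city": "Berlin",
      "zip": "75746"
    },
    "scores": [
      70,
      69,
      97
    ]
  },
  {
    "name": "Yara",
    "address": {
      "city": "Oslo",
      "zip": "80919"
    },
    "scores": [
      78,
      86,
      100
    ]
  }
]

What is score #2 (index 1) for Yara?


Path: records[3].scores[1]
Value: 86

ANSWER: 86


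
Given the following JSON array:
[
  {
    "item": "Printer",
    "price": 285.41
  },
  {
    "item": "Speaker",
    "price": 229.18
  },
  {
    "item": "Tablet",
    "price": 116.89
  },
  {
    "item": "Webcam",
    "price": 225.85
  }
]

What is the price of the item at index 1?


Array index 1 -> Speaker
price = 229.18

ANSWER: 229.18


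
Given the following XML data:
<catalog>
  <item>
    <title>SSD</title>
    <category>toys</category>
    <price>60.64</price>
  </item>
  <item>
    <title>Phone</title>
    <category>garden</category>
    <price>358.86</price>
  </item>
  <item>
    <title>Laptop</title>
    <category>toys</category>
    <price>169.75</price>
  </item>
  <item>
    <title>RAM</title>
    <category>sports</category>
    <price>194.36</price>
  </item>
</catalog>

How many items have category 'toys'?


Scanning <item> elements for <category>toys</category>:
  Item 1: SSD -> MATCH
  Item 3: Laptop -> MATCH
Count: 2

ANSWER: 2


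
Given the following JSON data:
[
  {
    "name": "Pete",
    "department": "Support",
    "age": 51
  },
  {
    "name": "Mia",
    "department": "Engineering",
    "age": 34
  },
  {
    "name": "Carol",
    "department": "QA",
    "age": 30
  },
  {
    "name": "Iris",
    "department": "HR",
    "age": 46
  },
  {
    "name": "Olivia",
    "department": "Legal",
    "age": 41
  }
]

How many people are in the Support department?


Scanning records for department = Support
  Record 0: Pete
Count: 1

ANSWER: 1


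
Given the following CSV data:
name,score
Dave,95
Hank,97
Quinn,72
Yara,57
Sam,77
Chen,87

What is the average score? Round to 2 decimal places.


Scores: 95, 97, 72, 57, 77, 87
Sum = 485
Count = 6
Average = 485 / 6 = 80.83

ANSWER: 80.83


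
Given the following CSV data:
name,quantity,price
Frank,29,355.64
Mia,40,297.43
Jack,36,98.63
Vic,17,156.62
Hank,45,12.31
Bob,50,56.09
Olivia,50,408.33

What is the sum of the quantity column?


Values in 'quantity' column:
  Row 1: 29
  Row 2: 40
  Row 3: 36
  Row 4: 17
  Row 5: 45
  Row 6: 50
  Row 7: 50
Sum = 29 + 40 + 36 + 17 + 45 + 50 + 50 = 267

ANSWER: 267


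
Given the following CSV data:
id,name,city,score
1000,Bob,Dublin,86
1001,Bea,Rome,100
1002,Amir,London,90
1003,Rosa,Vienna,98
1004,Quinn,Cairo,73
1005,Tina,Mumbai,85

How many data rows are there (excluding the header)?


Counting rows (excluding header):
Header: id,name,city,score
Data rows: 6

ANSWER: 6


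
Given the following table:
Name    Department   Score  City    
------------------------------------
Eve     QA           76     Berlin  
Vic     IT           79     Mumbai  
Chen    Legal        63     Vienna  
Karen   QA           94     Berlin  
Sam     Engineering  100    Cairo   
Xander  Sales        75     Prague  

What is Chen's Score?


Row 3: Chen
Score = 63

ANSWER: 63


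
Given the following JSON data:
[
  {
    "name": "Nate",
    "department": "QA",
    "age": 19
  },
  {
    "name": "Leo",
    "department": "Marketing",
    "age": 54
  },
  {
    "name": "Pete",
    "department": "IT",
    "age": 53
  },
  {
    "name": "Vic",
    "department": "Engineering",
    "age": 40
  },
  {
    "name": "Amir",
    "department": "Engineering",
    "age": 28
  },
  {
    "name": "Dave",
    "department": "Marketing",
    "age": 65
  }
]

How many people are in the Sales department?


Scanning records for department = Sales
  No matches found
Count: 0

ANSWER: 0


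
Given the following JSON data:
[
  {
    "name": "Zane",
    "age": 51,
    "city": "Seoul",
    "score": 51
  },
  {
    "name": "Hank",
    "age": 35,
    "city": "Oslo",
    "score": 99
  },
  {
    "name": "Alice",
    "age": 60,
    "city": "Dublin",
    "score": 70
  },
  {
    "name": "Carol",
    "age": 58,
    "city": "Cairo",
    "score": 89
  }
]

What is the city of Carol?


Looking up record where name = Carol
Record index: 3
Field 'city' = Cairo

ANSWER: Cairo


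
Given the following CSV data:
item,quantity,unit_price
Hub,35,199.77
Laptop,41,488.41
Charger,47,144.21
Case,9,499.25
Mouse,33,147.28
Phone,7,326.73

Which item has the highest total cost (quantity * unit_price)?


Computing row totals:
  Hub: 6991.95
  Laptop: 20024.81
  Charger: 6777.87
  Case: 4493.25
  Mouse: 4860.24
  Phone: 2287.11
Maximum: Laptop (20024.81)

ANSWER: Laptop


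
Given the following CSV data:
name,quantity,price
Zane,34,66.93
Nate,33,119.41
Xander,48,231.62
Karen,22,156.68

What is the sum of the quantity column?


Values in 'quantity' column:
  Row 1: 34
  Row 2: 33
  Row 3: 48
  Row 4: 22
Sum = 34 + 33 + 48 + 22 = 137

ANSWER: 137


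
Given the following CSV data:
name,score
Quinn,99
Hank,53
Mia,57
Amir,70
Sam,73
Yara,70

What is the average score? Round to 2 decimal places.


Scores: 99, 53, 57, 70, 73, 70
Sum = 422
Count = 6
Average = 422 / 6 = 70.33

ANSWER: 70.33


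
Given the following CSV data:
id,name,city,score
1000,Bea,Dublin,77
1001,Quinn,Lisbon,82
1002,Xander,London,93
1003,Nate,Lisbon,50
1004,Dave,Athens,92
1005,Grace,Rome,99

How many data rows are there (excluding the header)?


Counting rows (excluding header):
Header: id,name,city,score
Data rows: 6

ANSWER: 6


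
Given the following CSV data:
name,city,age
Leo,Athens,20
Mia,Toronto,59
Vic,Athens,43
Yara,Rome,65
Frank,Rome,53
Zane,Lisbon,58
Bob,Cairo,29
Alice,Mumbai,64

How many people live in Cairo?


Scanning city column for 'Cairo':
  Row 7: Bob -> MATCH
Total matches: 1

ANSWER: 1


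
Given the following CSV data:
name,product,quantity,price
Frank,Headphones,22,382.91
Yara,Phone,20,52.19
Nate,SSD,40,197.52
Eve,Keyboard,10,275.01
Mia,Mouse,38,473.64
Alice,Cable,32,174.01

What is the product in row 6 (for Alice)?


Row 6: Alice
Column 'product' = Cable

ANSWER: Cable


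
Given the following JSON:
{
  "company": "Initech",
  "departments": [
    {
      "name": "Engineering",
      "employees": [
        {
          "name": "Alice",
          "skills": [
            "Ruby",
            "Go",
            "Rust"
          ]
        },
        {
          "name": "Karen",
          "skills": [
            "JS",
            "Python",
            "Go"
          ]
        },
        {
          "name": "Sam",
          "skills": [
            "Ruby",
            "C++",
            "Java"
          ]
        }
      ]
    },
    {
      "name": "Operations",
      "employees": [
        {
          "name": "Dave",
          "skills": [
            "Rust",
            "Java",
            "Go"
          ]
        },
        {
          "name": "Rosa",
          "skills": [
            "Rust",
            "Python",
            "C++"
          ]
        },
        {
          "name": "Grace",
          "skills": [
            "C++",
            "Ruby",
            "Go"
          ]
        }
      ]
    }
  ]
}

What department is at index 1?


Path: departments[1].name
Value: Operations

ANSWER: Operations


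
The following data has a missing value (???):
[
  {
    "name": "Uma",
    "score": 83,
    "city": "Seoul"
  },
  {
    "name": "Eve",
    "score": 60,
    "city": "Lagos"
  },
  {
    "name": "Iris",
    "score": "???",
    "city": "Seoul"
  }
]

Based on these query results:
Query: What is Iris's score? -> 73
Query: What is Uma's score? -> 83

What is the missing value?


The missing value is Iris's score
From query: Iris's score = 73

ANSWER: 73


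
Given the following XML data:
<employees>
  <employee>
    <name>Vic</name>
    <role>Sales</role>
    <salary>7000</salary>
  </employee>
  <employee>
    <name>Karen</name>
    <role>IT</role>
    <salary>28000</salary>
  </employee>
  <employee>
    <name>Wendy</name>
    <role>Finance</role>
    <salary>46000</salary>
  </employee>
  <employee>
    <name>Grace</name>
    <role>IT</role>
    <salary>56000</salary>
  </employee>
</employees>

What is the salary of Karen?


Searching for <employee> with <name>Karen</name>
Found at position 2
<salary>28000</salary>

ANSWER: 28000


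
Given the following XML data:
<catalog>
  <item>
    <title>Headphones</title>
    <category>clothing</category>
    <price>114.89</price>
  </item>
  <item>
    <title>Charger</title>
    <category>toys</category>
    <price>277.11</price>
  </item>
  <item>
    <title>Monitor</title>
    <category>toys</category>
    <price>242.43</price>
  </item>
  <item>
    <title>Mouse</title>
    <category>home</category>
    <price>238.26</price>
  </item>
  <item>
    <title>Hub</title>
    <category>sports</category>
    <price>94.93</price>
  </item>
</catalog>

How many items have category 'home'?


Scanning <item> elements for <category>home</category>:
  Item 4: Mouse -> MATCH
Count: 1

ANSWER: 1


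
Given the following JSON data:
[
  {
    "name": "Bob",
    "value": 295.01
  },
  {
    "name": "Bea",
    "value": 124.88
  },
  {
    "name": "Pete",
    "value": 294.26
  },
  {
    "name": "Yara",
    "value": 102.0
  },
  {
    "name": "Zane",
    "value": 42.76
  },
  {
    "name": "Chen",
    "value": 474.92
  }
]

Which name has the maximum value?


Comparing values:
  Bob: 295.01
  Bea: 124.88
  Pete: 294.26
  Yara: 102.0
  Zane: 42.76
  Chen: 474.92
Maximum: Chen (474.92)

ANSWER: Chen


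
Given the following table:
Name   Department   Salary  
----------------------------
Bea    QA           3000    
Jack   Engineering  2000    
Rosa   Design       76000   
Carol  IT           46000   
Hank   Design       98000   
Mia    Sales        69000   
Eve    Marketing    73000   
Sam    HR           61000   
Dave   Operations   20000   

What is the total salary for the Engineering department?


Engineering department members:
  Jack: 2000
Total = 2000 = 2000

ANSWER: 2000


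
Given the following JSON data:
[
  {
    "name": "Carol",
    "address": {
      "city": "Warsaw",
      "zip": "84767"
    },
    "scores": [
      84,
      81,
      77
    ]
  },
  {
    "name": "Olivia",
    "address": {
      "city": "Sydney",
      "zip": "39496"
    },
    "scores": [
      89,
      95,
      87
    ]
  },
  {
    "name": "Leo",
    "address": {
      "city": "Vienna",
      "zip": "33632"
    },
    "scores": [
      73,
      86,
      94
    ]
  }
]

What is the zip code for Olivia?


Path: records[1].address.zip
Value: 39496

ANSWER: 39496


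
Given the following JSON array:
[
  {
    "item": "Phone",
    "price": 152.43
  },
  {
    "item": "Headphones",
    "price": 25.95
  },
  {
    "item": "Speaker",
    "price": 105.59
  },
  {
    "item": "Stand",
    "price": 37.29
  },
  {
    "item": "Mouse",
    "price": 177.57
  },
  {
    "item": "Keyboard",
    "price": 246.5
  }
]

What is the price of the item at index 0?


Array index 0 -> Phone
price = 152.43

ANSWER: 152.43


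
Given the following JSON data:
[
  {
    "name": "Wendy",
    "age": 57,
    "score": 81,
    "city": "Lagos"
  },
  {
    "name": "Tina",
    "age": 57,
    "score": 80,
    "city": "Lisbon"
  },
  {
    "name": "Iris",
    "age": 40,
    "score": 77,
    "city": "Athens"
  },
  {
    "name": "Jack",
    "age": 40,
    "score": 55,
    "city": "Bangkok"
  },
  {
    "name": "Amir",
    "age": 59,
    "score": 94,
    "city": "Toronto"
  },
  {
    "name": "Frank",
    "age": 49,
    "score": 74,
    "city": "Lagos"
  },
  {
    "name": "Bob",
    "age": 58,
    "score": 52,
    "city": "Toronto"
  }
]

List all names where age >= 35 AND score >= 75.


Checking both conditions:
  Wendy (age=57, score=81) -> YES
  Tina (age=57, score=80) -> YES
  Iris (age=40, score=77) -> YES
  Jack (age=40, score=55) -> no
  Amir (age=59, score=94) -> YES
  Frank (age=49, score=74) -> no
  Bob (age=58, score=52) -> no


ANSWER: Wendy, Tina, Iris, Amir


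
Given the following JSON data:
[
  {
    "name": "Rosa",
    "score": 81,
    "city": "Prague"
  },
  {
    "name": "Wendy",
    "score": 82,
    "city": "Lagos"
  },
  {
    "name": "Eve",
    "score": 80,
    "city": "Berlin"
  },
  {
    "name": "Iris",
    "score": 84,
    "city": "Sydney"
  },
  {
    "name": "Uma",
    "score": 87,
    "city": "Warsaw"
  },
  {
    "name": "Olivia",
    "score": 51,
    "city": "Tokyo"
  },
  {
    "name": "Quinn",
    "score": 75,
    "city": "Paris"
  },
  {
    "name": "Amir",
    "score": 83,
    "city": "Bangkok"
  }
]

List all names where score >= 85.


Filtering records where score >= 85:
  Rosa (score=81) -> no
  Wendy (score=82) -> no
  Eve (score=80) -> no
  Iris (score=84) -> no
  Uma (score=87) -> YES
  Olivia (score=51) -> no
  Quinn (score=75) -> no
  Amir (score=83) -> no


ANSWER: Uma


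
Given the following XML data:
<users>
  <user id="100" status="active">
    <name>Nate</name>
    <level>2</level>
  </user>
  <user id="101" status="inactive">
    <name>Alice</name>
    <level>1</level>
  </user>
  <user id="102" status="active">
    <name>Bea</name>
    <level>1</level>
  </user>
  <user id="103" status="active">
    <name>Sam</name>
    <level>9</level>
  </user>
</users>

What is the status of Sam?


Finding user with name = Sam
user id="103" status="active"

ANSWER: active


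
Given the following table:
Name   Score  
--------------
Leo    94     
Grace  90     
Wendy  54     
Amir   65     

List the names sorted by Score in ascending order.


Sorting by Score (ascending):
  Wendy: 54
  Amir: 65
  Grace: 90
  Leo: 94


ANSWER: Wendy, Amir, Grace, Leo


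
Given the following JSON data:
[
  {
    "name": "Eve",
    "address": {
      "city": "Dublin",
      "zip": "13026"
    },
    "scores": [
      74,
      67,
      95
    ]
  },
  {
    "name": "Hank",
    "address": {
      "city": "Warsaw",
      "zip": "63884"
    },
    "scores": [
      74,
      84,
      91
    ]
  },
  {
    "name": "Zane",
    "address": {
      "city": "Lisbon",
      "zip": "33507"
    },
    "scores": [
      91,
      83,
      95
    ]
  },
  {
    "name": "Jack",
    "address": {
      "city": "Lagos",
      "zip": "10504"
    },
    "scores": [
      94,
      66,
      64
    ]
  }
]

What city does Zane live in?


Path: records[2].address.city
Value: Lisbon

ANSWER: Lisbon


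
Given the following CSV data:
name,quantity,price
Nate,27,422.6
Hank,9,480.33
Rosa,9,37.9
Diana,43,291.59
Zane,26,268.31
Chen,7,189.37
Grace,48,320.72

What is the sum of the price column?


Values in 'price' column:
  Row 1: 422.6
  Row 2: 480.33
  Row 3: 37.9
  Row 4: 291.59
  Row 5: 268.31
  Row 6: 189.37
  Row 7: 320.72
Sum = 422.6 + 480.33 + 37.9 + 291.59 + 268.31 + 189.37 + 320.72 = 2010.82

ANSWER: 2010.82


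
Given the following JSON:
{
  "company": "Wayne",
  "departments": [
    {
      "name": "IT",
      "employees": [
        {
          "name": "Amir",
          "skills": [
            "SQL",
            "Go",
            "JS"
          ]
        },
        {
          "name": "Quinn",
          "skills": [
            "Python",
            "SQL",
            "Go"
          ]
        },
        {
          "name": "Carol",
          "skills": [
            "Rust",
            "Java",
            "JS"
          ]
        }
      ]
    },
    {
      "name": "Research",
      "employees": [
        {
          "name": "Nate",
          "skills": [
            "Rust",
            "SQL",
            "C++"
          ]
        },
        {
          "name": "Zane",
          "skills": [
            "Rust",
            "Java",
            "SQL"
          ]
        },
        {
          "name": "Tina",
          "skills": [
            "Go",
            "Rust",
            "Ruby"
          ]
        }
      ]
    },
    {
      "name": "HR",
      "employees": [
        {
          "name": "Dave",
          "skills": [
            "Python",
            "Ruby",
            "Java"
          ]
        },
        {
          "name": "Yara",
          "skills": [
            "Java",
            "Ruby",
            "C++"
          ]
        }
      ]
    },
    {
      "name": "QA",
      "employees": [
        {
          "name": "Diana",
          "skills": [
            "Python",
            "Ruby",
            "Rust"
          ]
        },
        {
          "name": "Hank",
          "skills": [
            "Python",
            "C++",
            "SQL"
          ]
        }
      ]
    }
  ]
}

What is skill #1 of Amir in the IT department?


Path: departments[0].employees[0].skills[0]
Value: SQL

ANSWER: SQL


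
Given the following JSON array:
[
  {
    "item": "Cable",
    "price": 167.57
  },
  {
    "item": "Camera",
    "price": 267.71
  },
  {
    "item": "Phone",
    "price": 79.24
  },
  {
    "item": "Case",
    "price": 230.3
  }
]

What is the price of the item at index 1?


Array index 1 -> Camera
price = 267.71

ANSWER: 267.71


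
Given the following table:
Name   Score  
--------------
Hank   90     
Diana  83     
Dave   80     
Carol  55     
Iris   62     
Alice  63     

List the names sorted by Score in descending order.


Sorting by Score (descending):
  Hank: 90
  Diana: 83
  Dave: 80
  Alice: 63
  Iris: 62
  Carol: 55


ANSWER: Hank, Diana, Dave, Alice, Iris, Carol


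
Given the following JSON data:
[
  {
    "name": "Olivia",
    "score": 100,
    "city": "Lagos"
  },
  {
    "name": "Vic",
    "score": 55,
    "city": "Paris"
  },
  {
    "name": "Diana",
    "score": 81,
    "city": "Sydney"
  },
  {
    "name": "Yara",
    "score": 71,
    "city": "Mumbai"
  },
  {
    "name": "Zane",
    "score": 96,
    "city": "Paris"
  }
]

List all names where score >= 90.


Filtering records where score >= 90:
  Olivia (score=100) -> YES
  Vic (score=55) -> no
  Diana (score=81) -> no
  Yara (score=71) -> no
  Zane (score=96) -> YES


ANSWER: Olivia, Zane


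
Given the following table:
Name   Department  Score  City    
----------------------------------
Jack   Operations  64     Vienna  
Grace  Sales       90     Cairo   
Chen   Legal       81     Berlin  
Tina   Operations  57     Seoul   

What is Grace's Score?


Row 2: Grace
Score = 90

ANSWER: 90


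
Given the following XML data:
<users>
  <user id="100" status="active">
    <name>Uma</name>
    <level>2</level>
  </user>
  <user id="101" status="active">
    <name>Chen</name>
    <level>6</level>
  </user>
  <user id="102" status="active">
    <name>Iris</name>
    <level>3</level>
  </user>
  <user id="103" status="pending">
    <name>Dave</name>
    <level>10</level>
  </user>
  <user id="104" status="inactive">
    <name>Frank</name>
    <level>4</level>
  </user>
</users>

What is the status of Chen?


Finding user with name = Chen
user id="101" status="active"

ANSWER: active


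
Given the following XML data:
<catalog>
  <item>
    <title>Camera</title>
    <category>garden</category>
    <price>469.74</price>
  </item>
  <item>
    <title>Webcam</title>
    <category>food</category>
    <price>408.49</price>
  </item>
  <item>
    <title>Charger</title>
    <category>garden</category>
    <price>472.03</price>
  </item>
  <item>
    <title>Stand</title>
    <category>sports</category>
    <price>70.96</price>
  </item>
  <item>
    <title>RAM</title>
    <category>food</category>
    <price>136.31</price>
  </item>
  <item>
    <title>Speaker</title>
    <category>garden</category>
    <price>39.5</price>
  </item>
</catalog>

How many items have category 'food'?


Scanning <item> elements for <category>food</category>:
  Item 2: Webcam -> MATCH
  Item 5: RAM -> MATCH
Count: 2

ANSWER: 2


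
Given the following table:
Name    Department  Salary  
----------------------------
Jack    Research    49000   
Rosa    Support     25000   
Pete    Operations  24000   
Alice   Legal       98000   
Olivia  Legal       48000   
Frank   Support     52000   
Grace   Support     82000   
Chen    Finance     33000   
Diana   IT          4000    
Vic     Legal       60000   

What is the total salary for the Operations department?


Operations department members:
  Pete: 24000
Total = 24000 = 24000

ANSWER: 24000


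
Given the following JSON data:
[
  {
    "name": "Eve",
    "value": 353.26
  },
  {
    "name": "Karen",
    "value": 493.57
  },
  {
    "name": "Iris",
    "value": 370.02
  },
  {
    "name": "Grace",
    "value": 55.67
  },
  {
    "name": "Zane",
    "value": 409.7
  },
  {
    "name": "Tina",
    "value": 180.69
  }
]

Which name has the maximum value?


Comparing values:
  Eve: 353.26
  Karen: 493.57
  Iris: 370.02
  Grace: 55.67
  Zane: 409.7
  Tina: 180.69
Maximum: Karen (493.57)

ANSWER: Karen


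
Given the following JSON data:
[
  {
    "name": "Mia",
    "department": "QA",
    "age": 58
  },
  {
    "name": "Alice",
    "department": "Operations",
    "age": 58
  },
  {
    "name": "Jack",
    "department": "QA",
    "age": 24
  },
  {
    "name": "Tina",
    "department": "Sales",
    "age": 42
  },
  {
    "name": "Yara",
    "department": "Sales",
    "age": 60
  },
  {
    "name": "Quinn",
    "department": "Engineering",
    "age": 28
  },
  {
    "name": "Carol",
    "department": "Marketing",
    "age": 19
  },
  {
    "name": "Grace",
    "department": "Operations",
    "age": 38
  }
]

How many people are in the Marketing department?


Scanning records for department = Marketing
  Record 6: Carol
Count: 1

ANSWER: 1


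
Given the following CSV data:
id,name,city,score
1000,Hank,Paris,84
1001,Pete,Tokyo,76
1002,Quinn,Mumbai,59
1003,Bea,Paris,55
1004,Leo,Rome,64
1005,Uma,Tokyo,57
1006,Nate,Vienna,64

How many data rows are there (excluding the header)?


Counting rows (excluding header):
Header: id,name,city,score
Data rows: 7

ANSWER: 7


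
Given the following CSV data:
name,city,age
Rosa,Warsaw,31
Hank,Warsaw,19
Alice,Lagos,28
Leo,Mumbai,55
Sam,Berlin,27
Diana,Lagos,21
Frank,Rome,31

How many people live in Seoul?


Scanning city column for 'Seoul':
Total matches: 0

ANSWER: 0


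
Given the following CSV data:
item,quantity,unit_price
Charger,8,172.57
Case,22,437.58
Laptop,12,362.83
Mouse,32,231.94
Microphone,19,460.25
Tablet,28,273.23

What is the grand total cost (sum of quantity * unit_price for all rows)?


Computing row totals:
  Charger: 8 * 172.57 = 1380.56
  Case: 22 * 437.58 = 9626.76
  Laptop: 12 * 362.83 = 4353.96
  Mouse: 32 * 231.94 = 7422.08
  Microphone: 19 * 460.25 = 8744.75
  Tablet: 28 * 273.23 = 7650.44
Grand total = 1380.56 + 9626.76 + 4353.96 + 7422.08 + 8744.75 + 7650.44 = 39178.55

ANSWER: 39178.55


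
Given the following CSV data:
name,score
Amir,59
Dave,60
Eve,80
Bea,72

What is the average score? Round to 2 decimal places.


Scores: 59, 60, 80, 72
Sum = 271
Count = 4
Average = 271 / 4 = 67.75

ANSWER: 67.75


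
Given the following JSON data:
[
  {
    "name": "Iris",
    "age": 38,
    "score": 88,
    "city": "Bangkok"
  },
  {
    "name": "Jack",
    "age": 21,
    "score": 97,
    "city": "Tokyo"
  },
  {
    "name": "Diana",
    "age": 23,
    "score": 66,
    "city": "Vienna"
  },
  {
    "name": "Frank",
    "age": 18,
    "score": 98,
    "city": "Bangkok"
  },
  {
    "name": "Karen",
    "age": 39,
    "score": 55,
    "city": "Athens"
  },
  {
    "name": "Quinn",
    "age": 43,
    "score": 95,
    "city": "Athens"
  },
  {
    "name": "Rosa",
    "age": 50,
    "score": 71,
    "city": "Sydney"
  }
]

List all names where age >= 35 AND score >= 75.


Checking both conditions:
  Iris (age=38, score=88) -> YES
  Jack (age=21, score=97) -> no
  Diana (age=23, score=66) -> no
  Frank (age=18, score=98) -> no
  Karen (age=39, score=55) -> no
  Quinn (age=43, score=95) -> YES
  Rosa (age=50, score=71) -> no


ANSWER: Iris, Quinn


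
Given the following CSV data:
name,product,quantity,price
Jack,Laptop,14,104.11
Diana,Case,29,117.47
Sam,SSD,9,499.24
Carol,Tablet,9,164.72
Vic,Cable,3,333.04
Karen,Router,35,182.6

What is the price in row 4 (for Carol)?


Row 4: Carol
Column 'price' = 164.72

ANSWER: 164.72


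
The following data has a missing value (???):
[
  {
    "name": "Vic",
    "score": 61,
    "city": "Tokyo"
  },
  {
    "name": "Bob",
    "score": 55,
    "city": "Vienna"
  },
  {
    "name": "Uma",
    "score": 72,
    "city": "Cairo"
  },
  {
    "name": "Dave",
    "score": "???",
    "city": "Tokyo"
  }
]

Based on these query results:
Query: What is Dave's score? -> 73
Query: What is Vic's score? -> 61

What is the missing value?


The missing value is Dave's score
From query: Dave's score = 73

ANSWER: 73


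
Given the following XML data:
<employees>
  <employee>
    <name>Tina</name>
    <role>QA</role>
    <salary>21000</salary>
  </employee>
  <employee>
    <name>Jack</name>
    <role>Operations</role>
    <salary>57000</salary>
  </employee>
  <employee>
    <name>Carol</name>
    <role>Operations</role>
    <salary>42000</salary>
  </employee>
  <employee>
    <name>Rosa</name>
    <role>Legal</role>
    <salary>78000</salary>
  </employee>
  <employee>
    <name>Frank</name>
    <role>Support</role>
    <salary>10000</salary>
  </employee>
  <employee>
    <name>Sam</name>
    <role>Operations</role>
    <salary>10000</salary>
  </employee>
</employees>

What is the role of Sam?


Searching for <employee> with <name>Sam</name>
Found at position 6
<role>Operations</role>

ANSWER: Operations


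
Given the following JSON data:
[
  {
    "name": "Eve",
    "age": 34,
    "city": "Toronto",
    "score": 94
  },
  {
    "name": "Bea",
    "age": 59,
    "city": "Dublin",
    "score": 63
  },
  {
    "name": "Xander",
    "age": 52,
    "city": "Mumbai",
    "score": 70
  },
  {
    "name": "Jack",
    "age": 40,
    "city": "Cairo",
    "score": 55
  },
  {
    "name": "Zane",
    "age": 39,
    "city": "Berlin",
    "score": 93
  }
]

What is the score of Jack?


Looking up record where name = Jack
Record index: 3
Field 'score' = 55

ANSWER: 55


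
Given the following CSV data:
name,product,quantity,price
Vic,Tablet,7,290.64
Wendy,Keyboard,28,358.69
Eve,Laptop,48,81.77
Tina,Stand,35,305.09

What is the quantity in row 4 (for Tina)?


Row 4: Tina
Column 'quantity' = 35

ANSWER: 35


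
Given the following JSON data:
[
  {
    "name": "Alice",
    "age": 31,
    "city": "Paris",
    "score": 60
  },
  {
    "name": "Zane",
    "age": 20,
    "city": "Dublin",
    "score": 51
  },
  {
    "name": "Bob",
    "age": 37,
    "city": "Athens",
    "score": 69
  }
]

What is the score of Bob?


Looking up record where name = Bob
Record index: 2
Field 'score' = 69

ANSWER: 69


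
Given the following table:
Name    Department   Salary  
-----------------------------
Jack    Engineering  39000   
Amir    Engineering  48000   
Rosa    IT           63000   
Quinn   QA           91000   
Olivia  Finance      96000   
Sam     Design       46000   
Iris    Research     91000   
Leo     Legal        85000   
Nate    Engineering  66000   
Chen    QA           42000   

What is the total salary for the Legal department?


Legal department members:
  Leo: 85000
Total = 85000 = 85000

ANSWER: 85000


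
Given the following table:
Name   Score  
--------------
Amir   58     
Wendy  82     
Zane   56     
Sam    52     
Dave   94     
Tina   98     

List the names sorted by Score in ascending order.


Sorting by Score (ascending):
  Sam: 52
  Zane: 56
  Amir: 58
  Wendy: 82
  Dave: 94
  Tina: 98


ANSWER: Sam, Zane, Amir, Wendy, Dave, Tina


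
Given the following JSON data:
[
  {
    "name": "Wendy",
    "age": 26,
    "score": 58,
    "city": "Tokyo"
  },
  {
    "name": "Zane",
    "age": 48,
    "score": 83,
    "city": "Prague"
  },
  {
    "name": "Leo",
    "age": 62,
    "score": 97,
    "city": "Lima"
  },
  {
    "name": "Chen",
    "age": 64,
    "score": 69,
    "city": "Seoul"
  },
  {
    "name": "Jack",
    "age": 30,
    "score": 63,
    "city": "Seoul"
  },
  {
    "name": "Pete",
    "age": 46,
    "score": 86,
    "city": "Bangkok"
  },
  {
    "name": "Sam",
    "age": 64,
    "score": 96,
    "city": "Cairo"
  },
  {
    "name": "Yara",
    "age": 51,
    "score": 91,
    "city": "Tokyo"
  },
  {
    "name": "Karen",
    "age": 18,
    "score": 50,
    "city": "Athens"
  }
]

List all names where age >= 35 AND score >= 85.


Checking both conditions:
  Wendy (age=26, score=58) -> no
  Zane (age=48, score=83) -> no
  Leo (age=62, score=97) -> YES
  Chen (age=64, score=69) -> no
  Jack (age=30, score=63) -> no
  Pete (age=46, score=86) -> YES
  Sam (age=64, score=96) -> YES
  Yara (age=51, score=91) -> YES
  Karen (age=18, score=50) -> no


ANSWER: Leo, Pete, Sam, Yara
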